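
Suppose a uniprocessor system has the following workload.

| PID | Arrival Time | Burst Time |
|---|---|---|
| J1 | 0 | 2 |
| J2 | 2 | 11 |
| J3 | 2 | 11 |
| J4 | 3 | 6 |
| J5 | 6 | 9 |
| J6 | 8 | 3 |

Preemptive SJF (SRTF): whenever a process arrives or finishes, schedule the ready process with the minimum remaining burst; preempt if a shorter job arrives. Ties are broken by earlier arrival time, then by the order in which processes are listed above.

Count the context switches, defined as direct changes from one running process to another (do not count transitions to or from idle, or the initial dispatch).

6

Gantt: | J1 0-2 | J2 2-3 | J4 3-9 | J6 9-12 | J5 12-21 | J2 21-31 | J3 31-42 |
Completion: J1=2  J2=31  J3=42  J4=9  J5=21  J6=12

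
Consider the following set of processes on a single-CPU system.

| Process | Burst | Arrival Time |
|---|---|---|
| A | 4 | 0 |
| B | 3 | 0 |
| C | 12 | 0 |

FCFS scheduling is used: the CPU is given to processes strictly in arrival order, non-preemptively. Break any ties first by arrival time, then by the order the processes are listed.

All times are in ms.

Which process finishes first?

Schedule: | A 0-4 | B 4-7 | C 7-19 |
Completion: A=4  B=7  C=19
Finish order: A → B → C

A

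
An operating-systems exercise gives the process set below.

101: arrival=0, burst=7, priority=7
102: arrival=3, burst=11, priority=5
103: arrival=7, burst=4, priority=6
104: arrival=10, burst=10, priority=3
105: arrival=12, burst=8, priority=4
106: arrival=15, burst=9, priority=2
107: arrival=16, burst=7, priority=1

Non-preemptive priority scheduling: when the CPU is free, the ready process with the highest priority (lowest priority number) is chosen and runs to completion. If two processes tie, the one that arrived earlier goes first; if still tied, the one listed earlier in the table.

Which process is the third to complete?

Timeline: | 101 0-7 | 102 7-18 | 107 18-25 | 106 25-34 | 104 34-44 | 105 44-52 | 103 52-56 |
Completion: 101=7  102=18  103=56  104=44  105=52  106=34  107=25
Turnaround (C−A): 101=7  102=15  103=49  104=34  105=40  106=19  107=9
Finish order: 101 → 102 → 107 → 106 → 104 → 105 → 103

107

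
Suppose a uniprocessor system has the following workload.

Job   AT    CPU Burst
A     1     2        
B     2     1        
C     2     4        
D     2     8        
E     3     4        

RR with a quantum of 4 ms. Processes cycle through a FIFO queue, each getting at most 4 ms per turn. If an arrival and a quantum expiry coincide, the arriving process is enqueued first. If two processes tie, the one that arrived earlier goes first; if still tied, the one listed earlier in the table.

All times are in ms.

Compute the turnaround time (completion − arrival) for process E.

13

Gantt: | idle 0-1 | A 1-3 | B 3-4 | C 4-8 | D 8-12 | E 12-16 | D 16-20 |
Completion: A=3  B=4  C=8  D=20  E=16
Turnaround(E) = completion − arrival = 16 − 3 = 13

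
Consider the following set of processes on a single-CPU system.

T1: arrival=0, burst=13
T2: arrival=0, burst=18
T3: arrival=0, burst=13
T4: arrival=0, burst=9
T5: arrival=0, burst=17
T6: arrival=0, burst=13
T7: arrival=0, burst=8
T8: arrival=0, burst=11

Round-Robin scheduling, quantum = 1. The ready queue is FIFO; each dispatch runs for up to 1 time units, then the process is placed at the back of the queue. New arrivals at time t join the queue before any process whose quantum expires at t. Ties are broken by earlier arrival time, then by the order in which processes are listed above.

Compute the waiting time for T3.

Schedule: | T1 0-1 | T2 1-2 | T3 2-3 | T4 3-4 | T5 4-5 | T6 5-6 | T7 6-7 | T8 7-8 | T1 8-9 | T2 9-10 | T3 10-11 | T4 11-12 | T5 12-13 | T6 13-14 | T7 14-15 | T8 15-16 | T1 16-17 | T2 17-18 | T3 18-19 | T4 19-20 | T5 20-21 | T6 21-22 | T7 22-23 | T8 23-24 | T1 24-25 | T2 25-26 | T3 26-27 | T4 27-28 | T5 28-29 | T6 29-30 | T7 30-31 | T8 31-32 | T1 32-33 | T2 33-34 | T3 34-35 | T4 35-36 | T5 36-37 | T6 37-38 | T7 38-39 | T8 39-40 | T1 40-41 | T2 41-42 | T3 42-43 | T4 43-44 | T5 44-45 | T6 45-46 | T7 46-47 | T8 47-48 | T1 48-49 | T2 49-50 | T3 50-51 | T4 51-52 | T5 52-53 | T6 53-54 | T7 54-55 | T8 55-56 | T1 56-57 | T2 57-58 | T3 58-59 | T4 59-60 | T5 60-61 | T6 61-62 | T7 62-63 | T8 63-64 | T1 64-65 | T2 65-66 | T3 66-67 | T4 67-68 | T5 68-69 | T6 69-70 | T8 70-71 | T1 71-72 | T2 72-73 | T3 73-74 | T5 74-75 | T6 75-76 | T8 76-77 | T1 77-78 | T2 78-79 | T3 79-80 | T5 80-81 | T6 81-82 | T8 82-83 | T1 83-84 | T2 84-85 | T3 85-86 | T5 86-87 | T6 87-88 | T1 88-89 | T2 89-90 | T3 90-91 | T5 91-92 | T6 92-93 | T2 93-94 | T5 94-95 | T2 95-96 | T5 96-97 | T2 97-98 | T5 98-99 | T2 99-100 | T5 100-101 | T2 101-102 |
Completion: T1=89  T2=102  T3=91  T4=68  T5=101  T6=93  T7=63  T8=83
Turnaround (C−A): T1=89  T2=102  T3=91  T4=68  T5=101  T6=93  T7=63  T8=83
Waiting(T3) = turnaround − burst = 91 − 13 = 78

78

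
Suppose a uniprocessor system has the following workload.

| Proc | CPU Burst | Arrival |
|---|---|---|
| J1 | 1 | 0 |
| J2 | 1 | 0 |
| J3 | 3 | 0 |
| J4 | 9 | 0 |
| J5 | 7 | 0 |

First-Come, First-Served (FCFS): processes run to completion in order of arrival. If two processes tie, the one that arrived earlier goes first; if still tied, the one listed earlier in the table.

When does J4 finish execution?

14

Timeline: | J1 0-1 | J2 1-2 | J3 2-5 | J4 5-14 | J5 14-21 |
Completion: J1=1  J2=2  J3=5  J4=14  J5=21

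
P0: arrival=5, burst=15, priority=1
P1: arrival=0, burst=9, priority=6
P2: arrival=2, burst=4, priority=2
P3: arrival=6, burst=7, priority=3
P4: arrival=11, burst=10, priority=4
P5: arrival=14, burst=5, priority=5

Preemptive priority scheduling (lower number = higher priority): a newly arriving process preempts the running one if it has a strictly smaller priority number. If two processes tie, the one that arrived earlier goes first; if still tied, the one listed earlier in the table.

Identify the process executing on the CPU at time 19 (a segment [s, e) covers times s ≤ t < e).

P0

Timeline: | P1 0-2 | P2 2-5 | P0 5-20 | P2 20-21 | P3 21-28 | P4 28-38 | P5 38-43 | P1 43-50 |
Completion: P0=20  P1=50  P2=21  P3=28  P4=38  P5=43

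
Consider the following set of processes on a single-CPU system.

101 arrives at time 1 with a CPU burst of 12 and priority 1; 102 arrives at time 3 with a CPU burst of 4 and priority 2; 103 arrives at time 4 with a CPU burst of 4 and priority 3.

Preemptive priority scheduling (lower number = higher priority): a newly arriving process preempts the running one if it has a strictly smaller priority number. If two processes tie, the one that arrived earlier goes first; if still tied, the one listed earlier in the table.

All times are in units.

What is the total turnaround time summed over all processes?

Gantt: | idle 0-1 | 101 1-13 | 102 13-17 | 103 17-21 |
Completion: 101=13  102=17  103=21
Turnaround (C−A): 101=12  102=14  103=17
Turnaround = completion − arrival: 101=12, 102=14, 103=17
Total turnaround = 12 + 14 + 17 = 43

43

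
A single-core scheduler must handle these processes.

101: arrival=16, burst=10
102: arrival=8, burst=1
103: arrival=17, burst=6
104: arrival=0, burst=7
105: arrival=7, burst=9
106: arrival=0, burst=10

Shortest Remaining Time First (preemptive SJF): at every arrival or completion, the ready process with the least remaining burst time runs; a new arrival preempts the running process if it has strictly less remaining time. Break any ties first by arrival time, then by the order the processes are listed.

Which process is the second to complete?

Schedule: | 104 0-7 | 105 7-8 | 102 8-9 | 105 9-17 | 103 17-23 | 106 23-33 | 101 33-43 |
Completion: 101=43  102=9  103=23  104=7  105=17  106=33
Finish order: 104 → 102 → 105 → 103 → 106 → 101

102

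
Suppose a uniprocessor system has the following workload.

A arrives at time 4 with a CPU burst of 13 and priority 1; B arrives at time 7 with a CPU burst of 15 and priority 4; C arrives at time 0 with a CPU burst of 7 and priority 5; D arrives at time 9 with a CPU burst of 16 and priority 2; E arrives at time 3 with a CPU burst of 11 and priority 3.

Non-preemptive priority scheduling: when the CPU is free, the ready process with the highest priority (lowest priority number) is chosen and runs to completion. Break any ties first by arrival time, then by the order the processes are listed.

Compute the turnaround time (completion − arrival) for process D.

27

Timeline: | C 0-7 | A 7-20 | D 20-36 | E 36-47 | B 47-62 |
Completion: A=20  B=62  C=7  D=36  E=47
Turnaround(D) = completion − arrival = 36 − 9 = 27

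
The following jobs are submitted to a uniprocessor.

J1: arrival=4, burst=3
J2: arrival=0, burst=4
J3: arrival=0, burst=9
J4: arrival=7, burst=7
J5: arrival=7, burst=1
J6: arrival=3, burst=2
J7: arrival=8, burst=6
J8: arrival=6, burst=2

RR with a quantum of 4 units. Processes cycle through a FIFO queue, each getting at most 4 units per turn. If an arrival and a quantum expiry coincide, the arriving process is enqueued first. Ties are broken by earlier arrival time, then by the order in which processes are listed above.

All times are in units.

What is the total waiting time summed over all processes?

91

Schedule: | J2 0-4 | J3 4-8 | J6 8-10 | J1 10-13 | J8 13-15 | J4 15-19 | J5 19-20 | J7 20-24 | J3 24-28 | J4 28-31 | J7 31-33 | J3 33-34 |
Completion: J1=13  J2=4  J3=34  J4=31  J5=20  J6=10  J7=33  J8=15
Turnaround (C−A): J1=9  J2=4  J3=34  J4=24  J5=13  J6=7  J7=25  J8=9
Waiting = turnaround − burst: J1=6, J2=0, J3=25, J4=17, J5=12, J6=5, J7=19, J8=7
Total waiting = 6 + 0 + 25 + 17 + 12 + 5 + 19 + 7 = 91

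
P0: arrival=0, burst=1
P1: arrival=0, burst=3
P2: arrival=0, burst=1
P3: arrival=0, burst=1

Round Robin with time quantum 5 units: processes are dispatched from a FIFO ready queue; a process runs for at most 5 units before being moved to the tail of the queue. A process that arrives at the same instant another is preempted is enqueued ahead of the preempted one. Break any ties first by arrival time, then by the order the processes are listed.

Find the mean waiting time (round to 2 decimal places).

Timeline: | P0 0-1 | P1 1-4 | P2 4-5 | P3 5-6 |
Completion: P0=1  P1=4  P2=5  P3=6
Turnaround (C−A): P0=1  P1=4  P2=5  P3=6
Waiting times: P0=0, P1=1, P2=4, P3=5
Average waiting = (0+1+4+5) / 4 = 10/4 = 2.50

2.50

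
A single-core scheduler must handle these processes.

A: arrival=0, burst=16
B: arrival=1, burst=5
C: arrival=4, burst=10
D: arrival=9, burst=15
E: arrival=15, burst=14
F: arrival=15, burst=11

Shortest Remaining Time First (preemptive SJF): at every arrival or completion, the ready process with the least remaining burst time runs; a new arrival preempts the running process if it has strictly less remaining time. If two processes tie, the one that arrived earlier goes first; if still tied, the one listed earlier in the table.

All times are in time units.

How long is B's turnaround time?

Schedule: | A 0-1 | B 1-6 | C 6-16 | F 16-27 | E 27-41 | A 41-56 | D 56-71 |
Completion: A=56  B=6  C=16  D=71  E=41  F=27
Turnaround (C−A): A=56  B=5  C=12  D=62  E=26  F=12
Turnaround(B) = completion − arrival = 6 − 1 = 5

5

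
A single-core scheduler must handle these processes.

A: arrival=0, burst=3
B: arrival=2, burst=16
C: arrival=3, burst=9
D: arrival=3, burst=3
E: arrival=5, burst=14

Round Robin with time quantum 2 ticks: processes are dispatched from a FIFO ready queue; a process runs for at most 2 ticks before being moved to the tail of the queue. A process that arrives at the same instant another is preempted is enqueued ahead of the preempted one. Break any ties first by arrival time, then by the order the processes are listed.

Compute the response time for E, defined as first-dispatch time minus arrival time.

6

Timeline: | A 0-2 | B 2-4 | A 4-5 | C 5-7 | D 7-9 | B 9-11 | E 11-13 | C 13-15 | D 15-16 | B 16-18 | E 18-20 | C 20-22 | B 22-24 | E 24-26 | C 26-28 | B 28-30 | E 30-32 | C 32-33 | B 33-35 | E 35-37 | B 37-39 | E 39-41 | B 41-43 | E 43-45 |
Completion: A=5  B=43  C=33  D=16  E=45
Response(E) = first start − arrival = 11 − 5 = 6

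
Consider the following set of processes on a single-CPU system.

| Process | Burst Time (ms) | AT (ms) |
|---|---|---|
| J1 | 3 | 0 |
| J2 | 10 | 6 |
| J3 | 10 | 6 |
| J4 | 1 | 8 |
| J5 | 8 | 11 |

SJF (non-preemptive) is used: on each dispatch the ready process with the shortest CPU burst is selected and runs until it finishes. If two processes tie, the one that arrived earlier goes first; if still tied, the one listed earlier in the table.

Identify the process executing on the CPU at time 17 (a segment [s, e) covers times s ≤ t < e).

Gantt: | J1 0-3 | idle 3-6 | J2 6-16 | J4 16-17 | J5 17-25 | J3 25-35 |
Completion: J1=3  J2=16  J3=35  J4=17  J5=25
Turnaround (C−A): J1=3  J2=10  J3=29  J4=9  J5=14

J5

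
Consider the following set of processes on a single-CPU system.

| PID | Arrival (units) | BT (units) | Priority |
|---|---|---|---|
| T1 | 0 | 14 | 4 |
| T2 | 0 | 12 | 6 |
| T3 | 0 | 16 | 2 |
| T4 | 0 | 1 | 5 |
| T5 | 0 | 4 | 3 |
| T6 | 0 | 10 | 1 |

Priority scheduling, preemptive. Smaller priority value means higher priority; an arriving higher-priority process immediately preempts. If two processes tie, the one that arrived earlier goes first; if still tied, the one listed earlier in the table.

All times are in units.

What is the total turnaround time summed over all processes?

212

Gantt: | T6 0-10 | T3 10-26 | T5 26-30 | T1 30-44 | T4 44-45 | T2 45-57 |
Completion: T1=44  T2=57  T3=26  T4=45  T5=30  T6=10
Turnaround (C−A): T1=44  T2=57  T3=26  T4=45  T5=30  T6=10
Turnaround = completion − arrival: T1=44, T2=57, T3=26, T4=45, T5=30, T6=10
Total turnaround = 44 + 57 + 26 + 45 + 30 + 10 = 212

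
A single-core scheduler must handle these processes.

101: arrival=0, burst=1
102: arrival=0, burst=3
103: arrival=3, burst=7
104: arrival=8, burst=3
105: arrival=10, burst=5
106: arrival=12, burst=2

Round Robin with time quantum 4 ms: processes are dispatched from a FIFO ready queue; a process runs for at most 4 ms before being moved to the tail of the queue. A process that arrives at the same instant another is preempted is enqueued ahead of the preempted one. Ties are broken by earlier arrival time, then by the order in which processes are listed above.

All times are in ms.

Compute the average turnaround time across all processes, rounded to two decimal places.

Timeline: | 101 0-1 | 102 1-4 | 103 4-8 | 104 8-11 | 103 11-14 | 105 14-18 | 106 18-20 | 105 20-21 |
Completion: 101=1  102=4  103=14  104=11  105=21  106=20
Turnaround times: 101=1, 102=4, 103=11, 104=3, 105=11, 106=8
Average turnaround = (1+4+11+3+11+8) / 6 = 38/6 = 6.33

6.33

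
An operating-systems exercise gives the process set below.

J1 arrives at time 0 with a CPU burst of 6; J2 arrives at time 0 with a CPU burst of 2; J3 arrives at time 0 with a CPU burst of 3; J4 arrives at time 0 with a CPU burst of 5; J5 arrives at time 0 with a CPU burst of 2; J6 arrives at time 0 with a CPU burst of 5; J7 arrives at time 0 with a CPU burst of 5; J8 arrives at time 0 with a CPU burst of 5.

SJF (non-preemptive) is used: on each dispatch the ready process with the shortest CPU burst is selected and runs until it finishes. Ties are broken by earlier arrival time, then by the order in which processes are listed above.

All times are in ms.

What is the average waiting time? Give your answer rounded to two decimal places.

11.38

Gantt: | J2 0-2 | J5 2-4 | J3 4-7 | J4 7-12 | J6 12-17 | J7 17-22 | J8 22-27 | J1 27-33 |
Completion: J1=33  J2=2  J3=7  J4=12  J5=4  J6=17  J7=22  J8=27
Turnaround (C−A): J1=33  J2=2  J3=7  J4=12  J5=4  J6=17  J7=22  J8=27
Waiting times: J1=27, J2=0, J3=4, J4=7, J5=2, J6=12, J7=17, J8=22
Average waiting = (27+0+4+7+2+12+17+22) / 8 = 91/8 = 11.38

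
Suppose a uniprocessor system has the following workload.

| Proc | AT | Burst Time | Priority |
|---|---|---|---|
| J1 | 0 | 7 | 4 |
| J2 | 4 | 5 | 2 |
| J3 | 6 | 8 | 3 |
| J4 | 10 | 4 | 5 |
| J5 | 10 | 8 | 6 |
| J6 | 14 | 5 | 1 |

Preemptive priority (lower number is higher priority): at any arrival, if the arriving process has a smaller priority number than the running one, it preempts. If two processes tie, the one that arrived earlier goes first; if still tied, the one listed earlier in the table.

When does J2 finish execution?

9

Schedule: | J1 0-4 | J2 4-9 | J3 9-14 | J6 14-19 | J3 19-22 | J1 22-25 | J4 25-29 | J5 29-37 |
Completion: J1=25  J2=9  J3=22  J4=29  J5=37  J6=19
Turnaround (C−A): J1=25  J2=5  J3=16  J4=19  J5=27  J6=5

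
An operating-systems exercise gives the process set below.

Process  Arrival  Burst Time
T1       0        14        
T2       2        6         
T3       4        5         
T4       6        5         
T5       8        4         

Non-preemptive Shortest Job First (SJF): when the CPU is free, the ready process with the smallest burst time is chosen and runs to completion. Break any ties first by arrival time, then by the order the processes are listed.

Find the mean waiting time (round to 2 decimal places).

12.60

Timeline: | T1 0-14 | T5 14-18 | T3 18-23 | T4 23-28 | T2 28-34 |
Completion: T1=14  T2=34  T3=23  T4=28  T5=18
Waiting times: T1=0, T2=26, T3=14, T4=17, T5=6
Average waiting = (0+26+14+17+6) / 5 = 63/5 = 12.60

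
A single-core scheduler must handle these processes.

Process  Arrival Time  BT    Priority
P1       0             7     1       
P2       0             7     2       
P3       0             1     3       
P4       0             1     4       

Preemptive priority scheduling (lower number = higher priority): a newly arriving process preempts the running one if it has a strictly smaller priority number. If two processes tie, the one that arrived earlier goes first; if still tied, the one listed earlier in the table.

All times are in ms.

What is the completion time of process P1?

7

Gantt: | P1 0-7 | P2 7-14 | P3 14-15 | P4 15-16 |
Completion: P1=7  P2=14  P3=15  P4=16
Turnaround (C−A): P1=7  P2=14  P3=15  P4=16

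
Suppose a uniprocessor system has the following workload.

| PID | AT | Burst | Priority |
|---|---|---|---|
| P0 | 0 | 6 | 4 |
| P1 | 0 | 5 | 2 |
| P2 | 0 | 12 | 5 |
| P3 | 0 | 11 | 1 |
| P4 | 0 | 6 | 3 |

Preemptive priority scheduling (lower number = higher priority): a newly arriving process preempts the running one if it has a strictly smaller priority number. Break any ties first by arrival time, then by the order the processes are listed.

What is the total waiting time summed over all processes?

Timeline: | P3 0-11 | P1 11-16 | P4 16-22 | P0 22-28 | P2 28-40 |
Completion: P0=28  P1=16  P2=40  P3=11  P4=22
Waiting = turnaround − burst: P0=22, P1=11, P2=28, P3=0, P4=16
Total waiting = 22 + 11 + 28 + 0 + 16 = 77

77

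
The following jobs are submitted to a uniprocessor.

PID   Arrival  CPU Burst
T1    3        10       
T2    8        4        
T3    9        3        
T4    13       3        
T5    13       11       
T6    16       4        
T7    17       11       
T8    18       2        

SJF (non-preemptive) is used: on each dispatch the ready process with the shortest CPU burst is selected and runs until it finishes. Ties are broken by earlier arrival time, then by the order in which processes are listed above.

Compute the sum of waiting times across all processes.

69

Gantt: | idle 0-3 | T1 3-13 | T3 13-16 | T4 16-19 | T8 19-21 | T2 21-25 | T6 25-29 | T5 29-40 | T7 40-51 |
Completion: T1=13  T2=25  T3=16  T4=19  T5=40  T6=29  T7=51  T8=21
Turnaround (C−A): T1=10  T2=17  T3=7  T4=6  T5=27  T6=13  T7=34  T8=3
Waiting = turnaround − burst: T1=0, T2=13, T3=4, T4=3, T5=16, T6=9, T7=23, T8=1
Total waiting = 0 + 13 + 4 + 3 + 16 + 9 + 23 + 1 = 69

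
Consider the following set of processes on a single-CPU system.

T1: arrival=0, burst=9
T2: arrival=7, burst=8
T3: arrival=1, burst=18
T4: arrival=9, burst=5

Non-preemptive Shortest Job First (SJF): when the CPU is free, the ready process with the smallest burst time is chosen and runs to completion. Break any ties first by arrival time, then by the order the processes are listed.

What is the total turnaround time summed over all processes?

Timeline: | T1 0-9 | T4 9-14 | T2 14-22 | T3 22-40 |
Completion: T1=9  T2=22  T3=40  T4=14
Turnaround (C−A): T1=9  T2=15  T3=39  T4=5
Turnaround = completion − arrival: T1=9, T2=15, T3=39, T4=5
Total turnaround = 9 + 15 + 39 + 5 = 68

68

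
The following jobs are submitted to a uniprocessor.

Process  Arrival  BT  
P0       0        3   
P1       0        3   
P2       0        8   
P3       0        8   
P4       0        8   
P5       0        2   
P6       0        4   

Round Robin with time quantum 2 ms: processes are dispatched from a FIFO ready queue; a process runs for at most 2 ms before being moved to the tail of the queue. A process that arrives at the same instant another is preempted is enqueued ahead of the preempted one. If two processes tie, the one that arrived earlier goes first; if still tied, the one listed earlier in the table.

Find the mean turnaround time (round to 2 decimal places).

24.14

Schedule: | P0 0-2 | P1 2-4 | P2 4-6 | P3 6-8 | P4 8-10 | P5 10-12 | P6 12-14 | P0 14-15 | P1 15-16 | P2 16-18 | P3 18-20 | P4 20-22 | P6 22-24 | P2 24-26 | P3 26-28 | P4 28-30 | P2 30-32 | P3 32-34 | P4 34-36 |
Completion: P0=15  P1=16  P2=32  P3=34  P4=36  P5=12  P6=24
Turnaround (C−A): P0=15  P1=16  P2=32  P3=34  P4=36  P5=12  P6=24
Turnaround times: P0=15, P1=16, P2=32, P3=34, P4=36, P5=12, P6=24
Average turnaround = (15+16+32+34+36+12+24) / 7 = 169/7 = 24.14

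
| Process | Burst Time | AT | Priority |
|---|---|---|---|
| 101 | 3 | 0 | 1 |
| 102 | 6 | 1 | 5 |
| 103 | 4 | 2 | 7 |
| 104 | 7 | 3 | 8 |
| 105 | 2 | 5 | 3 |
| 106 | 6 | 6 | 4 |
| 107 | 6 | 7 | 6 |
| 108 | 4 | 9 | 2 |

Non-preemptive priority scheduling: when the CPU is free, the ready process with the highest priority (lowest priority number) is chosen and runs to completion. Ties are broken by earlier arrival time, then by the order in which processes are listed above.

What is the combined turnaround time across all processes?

124

Gantt: | 101 0-3 | 102 3-9 | 108 9-13 | 105 13-15 | 106 15-21 | 107 21-27 | 103 27-31 | 104 31-38 |
Completion: 101=3  102=9  103=31  104=38  105=15  106=21  107=27  108=13
Turnaround (C−A): 101=3  102=8  103=29  104=35  105=10  106=15  107=20  108=4
Turnaround = completion − arrival: 101=3, 102=8, 103=29, 104=35, 105=10, 106=15, 107=20, 108=4
Total turnaround = 3 + 8 + 29 + 35 + 10 + 15 + 20 + 4 = 124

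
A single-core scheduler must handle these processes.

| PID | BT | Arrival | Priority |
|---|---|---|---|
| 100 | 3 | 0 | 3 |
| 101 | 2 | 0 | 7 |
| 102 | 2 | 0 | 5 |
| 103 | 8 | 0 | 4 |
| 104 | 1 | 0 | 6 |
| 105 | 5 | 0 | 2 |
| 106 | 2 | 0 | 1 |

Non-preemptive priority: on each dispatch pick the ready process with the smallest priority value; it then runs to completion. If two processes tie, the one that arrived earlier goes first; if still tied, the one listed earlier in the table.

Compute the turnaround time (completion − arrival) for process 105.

7

Schedule: | 106 0-2 | 105 2-7 | 100 7-10 | 103 10-18 | 102 18-20 | 104 20-21 | 101 21-23 |
Completion: 100=10  101=23  102=20  103=18  104=21  105=7  106=2
Turnaround (C−A): 100=10  101=23  102=20  103=18  104=21  105=7  106=2
Turnaround(105) = completion − arrival = 7 − 0 = 7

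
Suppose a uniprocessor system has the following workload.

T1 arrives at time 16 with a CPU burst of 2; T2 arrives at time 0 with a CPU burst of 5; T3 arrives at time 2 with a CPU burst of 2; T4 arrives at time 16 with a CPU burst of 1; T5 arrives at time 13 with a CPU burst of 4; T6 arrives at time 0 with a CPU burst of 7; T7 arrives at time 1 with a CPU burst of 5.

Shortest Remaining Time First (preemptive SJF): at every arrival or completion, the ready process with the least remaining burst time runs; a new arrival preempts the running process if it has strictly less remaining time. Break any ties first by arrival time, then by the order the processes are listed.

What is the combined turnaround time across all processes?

56

Timeline: | T2 0-2 | T3 2-4 | T2 4-7 | T7 7-12 | T6 12-13 | T5 13-17 | T4 17-18 | T1 18-20 | T6 20-26 |
Completion: T1=20  T2=7  T3=4  T4=18  T5=17  T6=26  T7=12
Turnaround = completion − arrival: T1=4, T2=7, T3=2, T4=2, T5=4, T6=26, T7=11
Total turnaround = 4 + 7 + 2 + 2 + 4 + 26 + 11 = 56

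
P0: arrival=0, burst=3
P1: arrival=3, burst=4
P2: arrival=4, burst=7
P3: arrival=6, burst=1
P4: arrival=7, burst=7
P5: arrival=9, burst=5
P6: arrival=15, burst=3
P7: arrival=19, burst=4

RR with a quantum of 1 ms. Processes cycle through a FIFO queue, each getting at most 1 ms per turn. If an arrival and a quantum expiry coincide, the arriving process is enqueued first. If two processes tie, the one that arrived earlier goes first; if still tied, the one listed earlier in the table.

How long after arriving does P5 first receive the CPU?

Gantt: | P0 0-3 | P1 3-4 | P2 4-5 | P1 5-6 | P2 6-7 | P3 7-8 | P1 8-9 | P4 9-10 | P2 10-11 | P5 11-12 | P1 12-13 | P4 13-14 | P2 14-15 | P5 15-16 | P4 16-17 | P6 17-18 | P2 18-19 | P5 19-20 | P4 20-21 | P6 21-22 | P7 22-23 | P2 23-24 | P5 24-25 | P4 25-26 | P6 26-27 | P7 27-28 | P2 28-29 | P5 29-30 | P4 30-31 | P7 31-32 | P4 32-33 | P7 33-34 |
Completion: P0=3  P1=13  P2=29  P3=8  P4=33  P5=30  P6=27  P7=34
Turnaround (C−A): P0=3  P1=10  P2=25  P3=2  P4=26  P5=21  P6=12  P7=15
Response(P5) = first start − arrival = 11 − 9 = 2

2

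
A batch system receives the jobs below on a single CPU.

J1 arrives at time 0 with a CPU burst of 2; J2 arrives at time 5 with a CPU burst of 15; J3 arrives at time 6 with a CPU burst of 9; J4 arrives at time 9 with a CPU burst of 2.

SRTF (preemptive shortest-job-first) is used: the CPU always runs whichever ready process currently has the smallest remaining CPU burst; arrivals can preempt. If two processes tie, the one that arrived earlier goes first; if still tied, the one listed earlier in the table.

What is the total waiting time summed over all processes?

13

Gantt: | J1 0-2 | idle 2-5 | J2 5-6 | J3 6-9 | J4 9-11 | J3 11-17 | J2 17-31 |
Completion: J1=2  J2=31  J3=17  J4=11
Turnaround (C−A): J1=2  J2=26  J3=11  J4=2
Waiting = turnaround − burst: J1=0, J2=11, J3=2, J4=0
Total waiting = 0 + 11 + 2 + 0 = 13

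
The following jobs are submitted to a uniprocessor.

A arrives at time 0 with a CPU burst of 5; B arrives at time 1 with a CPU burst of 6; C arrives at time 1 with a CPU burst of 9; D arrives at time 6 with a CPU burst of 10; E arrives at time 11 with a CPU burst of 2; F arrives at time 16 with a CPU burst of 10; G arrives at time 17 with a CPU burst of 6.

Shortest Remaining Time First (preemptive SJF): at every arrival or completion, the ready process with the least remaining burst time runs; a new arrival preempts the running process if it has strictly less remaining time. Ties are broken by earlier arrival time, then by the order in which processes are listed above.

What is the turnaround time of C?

Timeline: | A 0-5 | B 5-11 | E 11-13 | C 13-22 | G 22-28 | D 28-38 | F 38-48 |
Completion: A=5  B=11  C=22  D=38  E=13  F=48  G=28
Turnaround (C−A): A=5  B=10  C=21  D=32  E=2  F=32  G=11
Turnaround(C) = completion − arrival = 22 − 1 = 21

21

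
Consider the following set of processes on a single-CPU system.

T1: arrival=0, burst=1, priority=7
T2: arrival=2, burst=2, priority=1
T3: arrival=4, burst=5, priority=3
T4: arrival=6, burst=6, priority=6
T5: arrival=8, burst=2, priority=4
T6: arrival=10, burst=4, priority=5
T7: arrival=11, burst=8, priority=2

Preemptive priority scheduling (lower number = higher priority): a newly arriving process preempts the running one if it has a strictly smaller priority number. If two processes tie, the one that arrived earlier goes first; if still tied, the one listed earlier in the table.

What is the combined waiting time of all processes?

Timeline: | T1 0-1 | idle 1-2 | T2 2-4 | T3 4-9 | T5 9-11 | T7 11-19 | T6 19-23 | T4 23-29 |
Completion: T1=1  T2=4  T3=9  T4=29  T5=11  T6=23  T7=19
Waiting = turnaround − burst: T1=0, T2=0, T3=0, T4=17, T5=1, T6=9, T7=0
Total waiting = 0 + 0 + 0 + 17 + 1 + 9 + 0 = 27

27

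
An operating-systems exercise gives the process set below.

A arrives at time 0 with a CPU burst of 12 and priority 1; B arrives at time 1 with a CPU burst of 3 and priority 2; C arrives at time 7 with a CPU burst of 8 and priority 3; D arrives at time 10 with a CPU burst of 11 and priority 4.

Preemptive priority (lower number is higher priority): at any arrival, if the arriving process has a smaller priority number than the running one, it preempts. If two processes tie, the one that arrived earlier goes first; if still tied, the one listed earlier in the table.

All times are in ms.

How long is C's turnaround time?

16

Schedule: | A 0-12 | B 12-15 | C 15-23 | D 23-34 |
Completion: A=12  B=15  C=23  D=34
Turnaround(C) = completion − arrival = 23 − 7 = 16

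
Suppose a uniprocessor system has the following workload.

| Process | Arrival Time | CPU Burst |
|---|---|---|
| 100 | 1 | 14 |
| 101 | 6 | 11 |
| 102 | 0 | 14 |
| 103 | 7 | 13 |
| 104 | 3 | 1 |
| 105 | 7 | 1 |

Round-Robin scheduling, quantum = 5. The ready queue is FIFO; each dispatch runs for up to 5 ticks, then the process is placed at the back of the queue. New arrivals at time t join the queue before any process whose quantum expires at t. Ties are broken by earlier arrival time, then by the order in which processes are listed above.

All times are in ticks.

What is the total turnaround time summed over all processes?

Timeline: | 102 0-5 | 100 5-10 | 104 10-11 | 102 11-16 | 101 16-21 | 103 21-26 | 105 26-27 | 100 27-32 | 102 32-36 | 101 36-41 | 103 41-46 | 100 46-50 | 101 50-51 | 103 51-54 |
Completion: 100=50  101=51  102=36  103=54  104=11  105=27
Turnaround = completion − arrival: 100=49, 101=45, 102=36, 103=47, 104=8, 105=20
Total turnaround = 49 + 45 + 36 + 47 + 8 + 20 = 205

205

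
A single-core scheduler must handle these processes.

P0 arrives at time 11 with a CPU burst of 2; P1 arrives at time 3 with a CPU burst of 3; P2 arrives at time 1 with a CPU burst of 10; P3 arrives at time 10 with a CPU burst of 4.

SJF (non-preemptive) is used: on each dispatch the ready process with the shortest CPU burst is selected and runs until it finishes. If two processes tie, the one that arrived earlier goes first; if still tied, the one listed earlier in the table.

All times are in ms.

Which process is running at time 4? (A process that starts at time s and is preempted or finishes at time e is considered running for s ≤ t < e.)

P2

Gantt: | idle 0-1 | P2 1-11 | P0 11-13 | P1 13-16 | P3 16-20 |
Completion: P0=13  P1=16  P2=11  P3=20
Turnaround (C−A): P0=2  P1=13  P2=10  P3=10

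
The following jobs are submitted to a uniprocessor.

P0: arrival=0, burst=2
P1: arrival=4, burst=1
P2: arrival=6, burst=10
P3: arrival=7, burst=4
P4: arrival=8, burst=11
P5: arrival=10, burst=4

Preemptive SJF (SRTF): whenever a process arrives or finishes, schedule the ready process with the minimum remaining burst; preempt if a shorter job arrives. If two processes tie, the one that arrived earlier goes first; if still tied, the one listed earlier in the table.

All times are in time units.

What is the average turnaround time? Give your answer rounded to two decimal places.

Schedule: | P0 0-2 | idle 2-4 | P1 4-5 | idle 5-6 | P2 6-7 | P3 7-11 | P5 11-15 | P2 15-24 | P4 24-35 |
Completion: P0=2  P1=5  P2=24  P3=11  P4=35  P5=15
Turnaround times: P0=2, P1=1, P2=18, P3=4, P4=27, P5=5
Average turnaround = (2+1+18+4+27+5) / 6 = 57/6 = 9.50

9.50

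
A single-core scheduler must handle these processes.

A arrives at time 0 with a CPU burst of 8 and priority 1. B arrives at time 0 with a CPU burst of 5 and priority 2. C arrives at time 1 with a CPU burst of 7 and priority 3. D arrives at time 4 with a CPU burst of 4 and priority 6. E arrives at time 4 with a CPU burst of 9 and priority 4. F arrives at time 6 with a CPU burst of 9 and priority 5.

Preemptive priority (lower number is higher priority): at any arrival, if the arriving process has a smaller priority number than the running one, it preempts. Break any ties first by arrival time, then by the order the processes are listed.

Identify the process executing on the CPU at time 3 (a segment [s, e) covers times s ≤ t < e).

A

Gantt: | A 0-8 | B 8-13 | C 13-20 | E 20-29 | F 29-38 | D 38-42 |
Completion: A=8  B=13  C=20  D=42  E=29  F=38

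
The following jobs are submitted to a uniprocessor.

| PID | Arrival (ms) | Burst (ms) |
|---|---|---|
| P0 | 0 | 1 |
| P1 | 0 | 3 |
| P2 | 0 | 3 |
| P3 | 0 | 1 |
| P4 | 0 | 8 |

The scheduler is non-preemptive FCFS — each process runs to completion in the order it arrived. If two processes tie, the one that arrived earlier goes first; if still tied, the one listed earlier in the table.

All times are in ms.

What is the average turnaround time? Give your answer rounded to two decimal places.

Timeline: | P0 0-1 | P1 1-4 | P2 4-7 | P3 7-8 | P4 8-16 |
Completion: P0=1  P1=4  P2=7  P3=8  P4=16
Turnaround (C−A): P0=1  P1=4  P2=7  P3=8  P4=16
Turnaround times: P0=1, P1=4, P2=7, P3=8, P4=16
Average turnaround = (1+4+7+8+16) / 5 = 36/5 = 7.20

7.20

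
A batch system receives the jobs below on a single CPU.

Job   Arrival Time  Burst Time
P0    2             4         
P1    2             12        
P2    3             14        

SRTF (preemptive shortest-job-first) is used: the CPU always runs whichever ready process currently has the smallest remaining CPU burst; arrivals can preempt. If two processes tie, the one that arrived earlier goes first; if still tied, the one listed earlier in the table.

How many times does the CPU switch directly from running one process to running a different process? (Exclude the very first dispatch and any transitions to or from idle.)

2

Timeline: | idle 0-2 | P0 2-6 | P1 6-18 | P2 18-32 |
Completion: P0=6  P1=18  P2=32
Turnaround (C−A): P0=4  P1=16  P2=29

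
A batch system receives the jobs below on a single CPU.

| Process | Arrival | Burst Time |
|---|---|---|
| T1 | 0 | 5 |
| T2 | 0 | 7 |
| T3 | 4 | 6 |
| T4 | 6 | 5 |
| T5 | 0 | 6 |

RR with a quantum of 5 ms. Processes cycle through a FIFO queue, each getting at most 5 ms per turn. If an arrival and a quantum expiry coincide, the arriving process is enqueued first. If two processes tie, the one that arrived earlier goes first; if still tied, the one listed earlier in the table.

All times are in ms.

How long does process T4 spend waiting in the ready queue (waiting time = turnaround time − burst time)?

Timeline: | T1 0-5 | T2 5-10 | T5 10-15 | T3 15-20 | T4 20-25 | T2 25-27 | T5 27-28 | T3 28-29 |
Completion: T1=5  T2=27  T3=29  T4=25  T5=28
Waiting(T4) = turnaround − burst = 19 − 5 = 14

14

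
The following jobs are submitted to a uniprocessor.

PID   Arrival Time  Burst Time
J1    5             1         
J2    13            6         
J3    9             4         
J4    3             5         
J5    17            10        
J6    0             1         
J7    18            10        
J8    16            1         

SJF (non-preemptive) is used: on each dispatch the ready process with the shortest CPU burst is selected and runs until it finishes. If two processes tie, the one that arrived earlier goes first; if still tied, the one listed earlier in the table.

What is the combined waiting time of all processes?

21

Gantt: | J6 0-1 | idle 1-3 | J4 3-8 | J1 8-9 | J3 9-13 | J2 13-19 | J8 19-20 | J5 20-30 | J7 30-40 |
Completion: J1=9  J2=19  J3=13  J4=8  J5=30  J6=1  J7=40  J8=20
Turnaround (C−A): J1=4  J2=6  J3=4  J4=5  J5=13  J6=1  J7=22  J8=4
Waiting = turnaround − burst: J1=3, J2=0, J3=0, J4=0, J5=3, J6=0, J7=12, J8=3
Total waiting = 3 + 0 + 0 + 0 + 3 + 0 + 12 + 3 = 21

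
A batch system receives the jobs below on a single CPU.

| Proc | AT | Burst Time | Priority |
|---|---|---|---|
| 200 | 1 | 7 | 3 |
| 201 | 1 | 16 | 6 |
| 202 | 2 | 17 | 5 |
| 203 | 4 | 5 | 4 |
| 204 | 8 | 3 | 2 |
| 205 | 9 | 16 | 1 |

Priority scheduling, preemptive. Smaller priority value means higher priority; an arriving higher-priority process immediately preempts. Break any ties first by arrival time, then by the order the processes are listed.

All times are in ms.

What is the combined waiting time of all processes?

Gantt: | idle 0-1 | 200 1-8 | 204 8-9 | 205 9-25 | 204 25-27 | 203 27-32 | 202 32-49 | 201 49-65 |
Completion: 200=8  201=65  202=49  203=32  204=27  205=25
Turnaround (C−A): 200=7  201=64  202=47  203=28  204=19  205=16
Waiting = turnaround − burst: 200=0, 201=48, 202=30, 203=23, 204=16, 205=0
Total waiting = 0 + 48 + 30 + 23 + 16 + 0 = 117

117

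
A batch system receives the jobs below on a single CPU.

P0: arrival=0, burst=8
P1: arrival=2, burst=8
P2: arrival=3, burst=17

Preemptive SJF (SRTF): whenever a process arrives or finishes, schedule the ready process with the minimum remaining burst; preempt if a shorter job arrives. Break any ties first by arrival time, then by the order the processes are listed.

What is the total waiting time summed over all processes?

19

Timeline: | P0 0-8 | P1 8-16 | P2 16-33 |
Completion: P0=8  P1=16  P2=33
Turnaround (C−A): P0=8  P1=14  P2=30
Waiting = turnaround − burst: P0=0, P1=6, P2=13
Total waiting = 0 + 6 + 13 = 19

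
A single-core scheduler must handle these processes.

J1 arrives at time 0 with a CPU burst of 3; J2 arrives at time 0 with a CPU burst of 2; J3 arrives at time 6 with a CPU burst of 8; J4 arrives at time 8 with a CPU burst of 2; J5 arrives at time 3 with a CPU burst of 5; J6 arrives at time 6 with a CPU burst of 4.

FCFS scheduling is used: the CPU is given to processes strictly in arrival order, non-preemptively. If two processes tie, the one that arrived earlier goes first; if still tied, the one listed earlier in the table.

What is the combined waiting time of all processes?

Schedule: | J1 0-3 | J2 3-5 | J5 5-10 | J3 10-18 | J6 18-22 | J4 22-24 |
Completion: J1=3  J2=5  J3=18  J4=24  J5=10  J6=22
Turnaround (C−A): J1=3  J2=5  J3=12  J4=16  J5=7  J6=16
Waiting = turnaround − burst: J1=0, J2=3, J3=4, J4=14, J5=2, J6=12
Total waiting = 0 + 3 + 4 + 14 + 2 + 12 = 35

35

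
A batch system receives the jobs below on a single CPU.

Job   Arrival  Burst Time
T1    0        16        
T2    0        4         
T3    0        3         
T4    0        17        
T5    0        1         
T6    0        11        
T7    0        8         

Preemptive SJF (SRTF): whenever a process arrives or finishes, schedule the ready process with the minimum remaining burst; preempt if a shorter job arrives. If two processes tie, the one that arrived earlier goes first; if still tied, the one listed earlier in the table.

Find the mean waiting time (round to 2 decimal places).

Schedule: | T5 0-1 | T3 1-4 | T2 4-8 | T7 8-16 | T6 16-27 | T1 27-43 | T4 43-60 |
Completion: T1=43  T2=8  T3=4  T4=60  T5=1  T6=27  T7=16
Turnaround (C−A): T1=43  T2=8  T3=4  T4=60  T5=1  T6=27  T7=16
Waiting times: T1=27, T2=4, T3=1, T4=43, T5=0, T6=16, T7=8
Average waiting = (27+4+1+43+0+16+8) / 7 = 99/7 = 14.14

14.14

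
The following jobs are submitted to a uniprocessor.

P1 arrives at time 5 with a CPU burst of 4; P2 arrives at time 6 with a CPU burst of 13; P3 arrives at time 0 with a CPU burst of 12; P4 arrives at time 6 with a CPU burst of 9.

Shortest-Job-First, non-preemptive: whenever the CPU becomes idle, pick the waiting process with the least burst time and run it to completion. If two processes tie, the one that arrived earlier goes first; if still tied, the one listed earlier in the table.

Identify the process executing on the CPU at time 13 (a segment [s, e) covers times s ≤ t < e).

P1

Gantt: | P3 0-12 | P1 12-16 | P4 16-25 | P2 25-38 |
Completion: P1=16  P2=38  P3=12  P4=25
Turnaround (C−A): P1=11  P2=32  P3=12  P4=19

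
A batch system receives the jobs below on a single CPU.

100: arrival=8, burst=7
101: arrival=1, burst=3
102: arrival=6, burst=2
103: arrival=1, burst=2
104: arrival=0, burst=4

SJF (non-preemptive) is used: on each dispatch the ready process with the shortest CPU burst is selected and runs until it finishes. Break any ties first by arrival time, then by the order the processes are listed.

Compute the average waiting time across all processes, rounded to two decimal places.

Timeline: | 104 0-4 | 103 4-6 | 102 6-8 | 101 8-11 | 100 11-18 |
Completion: 100=18  101=11  102=8  103=6  104=4
Turnaround (C−A): 100=10  101=10  102=2  103=5  104=4
Waiting times: 100=3, 101=7, 102=0, 103=3, 104=0
Average waiting = (3+7+0+3+0) / 5 = 13/5 = 2.60

2.60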